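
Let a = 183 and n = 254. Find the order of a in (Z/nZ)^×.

The order of 183 must divide φ(254) = φ(2)·φ(127) = 1·126 = 126 = 2 · 3^2 · 7.
Divisors of 126: 1, 2, 3, 6, 7, 9, 14, 18, 21, 42, 63, 126.
Compute 183^d (mod 254) for the divisors d until we hit 1:
183^1 ≡ 183 (mod 254)
183^2 ≡ 215 (mod 254)
183^3 ≡ 229 (mod 254)
183^6 ≡ 117 (mod 254)
183^7 ≡ 75 (mod 254)
183^9 ≡ 123 (mod 254)
183^14 ≡ 37 (mod 254)
183^18 ≡ 143 (mod 254)
183^21 ≡ 235 (mod 254)
183^42 ≡ 107 (mod 254)
183^63 ≡ 253 (mod 254)
183^126 ≡ 1 (mod 254) ✓
So ord_254(183) = 126.

126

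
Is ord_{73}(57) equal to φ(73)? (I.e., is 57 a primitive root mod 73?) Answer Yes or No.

No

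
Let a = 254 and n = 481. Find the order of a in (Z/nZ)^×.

By Lagrange's theorem, ord_481(254) divides φ(481) = φ(13·37) = (13−1)·(37−1) = 12·36 = 432 = 2^4 · 3^3.
Divisors of 432: 1, 2, 3, 4, 6, 8, 9, 12, 16, 18, 24, 27, 36, 48, 54, 72, 108, 144, 216, 432.
Test each divisor d:
254^1 ≡ 254
254^2 ≡ 62
254^3 ≡ 356
254^4 ≡ 477
254^6 ≡ 233
254^8 ≡ 16
254^9 ≡ 216
254^12 ≡ 417
254^16 ≡ 256
254^18 ≡ 480
254^24 ≡ 248
254^27 ≡ 265
254^36 ≡ 1
Therefore the multiplicative order of 254 modulo 481 is 36.

36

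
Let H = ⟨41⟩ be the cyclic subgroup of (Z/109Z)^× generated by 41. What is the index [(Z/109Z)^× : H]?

ord(41) | φ(109) = 109 − 1 = 108 = 2^2 · 3^3.
Divisors of 108: 1, 2, 3, 4, 6, 9, 12, 18, 27, 36, 54, 108.
Evaluate successive powers at the divisors of 108:
41^1 ≡ 41 (mod 109)
41^2 ≡ 46 (mod 109)
41^3 ≡ 33 (mod 109)
41^4 ≡ 45 (mod 109)
41^6 ≡ 108 (mod 109)
41^9 ≡ 76 (mod 109)
41^12 ≡ 1 (mod 109) ✓
Thus |⟨41⟩| = ord(41) = 12.
[(Z/109Z)^× : ⟨41⟩] = 108/12 = 9.

9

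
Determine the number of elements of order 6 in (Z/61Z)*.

2

φ(61) = 61 − 1 = 60 = 2^2 · 3 · 5.
(Z/61Z)^× is cyclic (|G| = 60); a cyclic group of order m has exactly φ(d) elements of each order d | m, and none otherwise.
6 = 2 · 3 divides 60, and φ(6) = 2.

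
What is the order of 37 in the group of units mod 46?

22

ord(37) | φ(46) = φ(2)·φ(23) = 1·22 = 22 = 2 · 11.
Divisors of 22: 1, 2, 11, 22.
Evaluate successive powers at the divisors of 22:
37^1 ≡ 37
37^2 ≡ 35
37^11 ≡ 45
37^22 ≡ 1
The smallest such exponent is 22, so the order of 37 is 22.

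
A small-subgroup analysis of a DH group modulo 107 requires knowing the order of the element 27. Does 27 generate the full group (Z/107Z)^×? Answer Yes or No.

φ(107) = 107 − 1 = 106 = 2 · 53.
It suffices to check that the order of 27 is not a proper divisor of 106: compute 27^(106/q) for q ∈ {2, 53}.
27^53 ≡ 1 (mod 107)  [q = 2: ≡ 1 ✗]
27^2 ≡ 87 (mod 107)  [q = 53: ≢ 1 ✓]
27^53 ≡ 1 shows ord(27) | 53, strictly less than φ(107); not a primitive root.

No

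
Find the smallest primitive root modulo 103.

5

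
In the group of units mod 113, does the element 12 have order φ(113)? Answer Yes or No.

Yes

φ(113) = 113 − 1 = 112 = 2^4 · 7.
An element g generates (Z/113Z)^× iff g^(112/q) ≢ 1 (mod 113) for each prime q ∈ {2, 7}.
12^56 ≡ 112 (mod 113)  [q = 2: ≢ 1 ✓]
12^16 ≡ 106 (mod 113)  [q = 7: ≢ 1 ✓]
All checks pass, so 12 has order 112 and is a primitive root modulo 113.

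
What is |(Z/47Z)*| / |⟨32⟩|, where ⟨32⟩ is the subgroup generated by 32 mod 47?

By Lagrange's theorem, ord_47(32) divides φ(47) = 47 − 1 = 46 = 2 · 23.
Divisors of 46: 1, 2, 23, 46.
Evaluate successive powers at the divisors of 46:
32^1 ≡ 32 (mod 47)
32^2 ≡ 37 (mod 47)
32^23 ≡ 1 (mod 47) ✓
So ord_47(32) = 23, hence |⟨32⟩| = 23.
[(Z/47Z)^× : ⟨32⟩] = 46/23 = 2.

2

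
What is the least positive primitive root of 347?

2

φ(347) = 347 − 1 = 346 = 2 · 173.
Test candidates g = 2, 3, … against the prime factors q ∈ {2, 173} of φ(347): g is a generator iff g^(346/q) ≢ 1 for every such q.
g = 2: 2^173 ≡ 346; 2^2 ≡ 4 — none is 1, so 2 is a primitive root.
So 2 is the smallest generator of (Z/347Z)^×.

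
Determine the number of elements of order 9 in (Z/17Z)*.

0

φ(17) = 17 − 1 = 16 = 2^4.
In a cyclic group of order 16, there are φ(d) elements of order d for each divisor d of 16, and zero for non-divisors.
Since 9 ∤ 16, the count is 0.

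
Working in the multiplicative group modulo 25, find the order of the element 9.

10

ord(9) | φ(25) = φ(5^2) = 5·(5−1) = 20 = 2^2 · 5.
Divisors of 20: 1, 2, 4, 5, 10, 20.
Evaluate successive powers at the divisors of 20:
9^1 ≡ 9 (mod 25)
9^2 ≡ 6 (mod 25)
9^4 ≡ 11 (mod 25)
9^5 ≡ 24 (mod 25)
9^10 ≡ 1 (mod 25) ✓
Therefore the multiplicative order of 9 modulo 25 is 10.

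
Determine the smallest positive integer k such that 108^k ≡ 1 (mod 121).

55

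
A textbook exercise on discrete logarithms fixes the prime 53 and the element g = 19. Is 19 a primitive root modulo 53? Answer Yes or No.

Yes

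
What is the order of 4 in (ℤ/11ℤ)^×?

5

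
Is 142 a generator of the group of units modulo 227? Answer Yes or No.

φ(227) = 227 − 1 = 226 = 2 · 113.
It suffices to check that the order of 142 is not a proper divisor of 226: compute 142^(226/q) for q ∈ {2, 113}.
142^113 ≡ 226 (mod 227)  [q = 2: ≢ 1 ✓]
142^2 ≡ 188 (mod 227)  [q = 113: ≢ 1 ✓]
All checks pass, so 142 has order 226 and is a primitive root modulo 227.

Yes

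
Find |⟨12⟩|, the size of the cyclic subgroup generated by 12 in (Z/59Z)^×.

29

By Lagrange's theorem, ord_59(12) divides φ(59) = 59 − 1 = 58 = 2 · 29.
Divisors of 58: 1, 2, 29, 58.
Evaluate successive powers at the divisors of 58:
12^1 ≡ 12
12^2 ≡ 26
12^29 ≡ 1
Hence ord(12) = 29.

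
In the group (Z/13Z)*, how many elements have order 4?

2

φ(13) = 13 − 1 = 12 = 2^2 · 3.
Since (Z/13Z)^× is cyclic of order 12, the number of elements of order d is φ(d) when d | 12 and 0 otherwise.
4 = 2^2 divides 12, and φ(4) = 2.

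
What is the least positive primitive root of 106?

3

φ(106) = φ(2)·φ(53) = 1·52 = 52 = 2^2 · 13.
g is a primitive root iff g^(52/q) ≢ 1 (mod 106) for each prime q ∈ {2, 13}.
g = 2: gcd(2, 106) = 2 > 1, not a unit — skip.
g = 3: 3^26 ≡ 105; 3^4 ≡ 81 — none is 1, so 3 is a primitive root.
The smallest primitive root modulo 106 is 3.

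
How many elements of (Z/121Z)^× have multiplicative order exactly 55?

40

φ(121) = φ(11^2) = 11·(11−1) = 110 = 2 · 5 · 11.
Since (Z/121Z)^× is cyclic of order 110, the number of elements of order d is φ(d) when d | 110 and 0 otherwise.
55 = 5 · 11 divides 110, and φ(55) = 40.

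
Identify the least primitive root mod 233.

3

φ(233) = 233 − 1 = 232 = 2^3 · 29.
g is a primitive root iff g^(232/q) ≢ 1 (mod 233) for each prime q ∈ {2, 29}.
g = 2: 2^116 ≡ 1 — hits 1, so not a primitive root.
g = 3: 3^116 ≡ 232; 3^8 ≡ 37 — none is 1, so 3 is a primitive root.
So 3 is the smallest generator of (Z/233Z)^×.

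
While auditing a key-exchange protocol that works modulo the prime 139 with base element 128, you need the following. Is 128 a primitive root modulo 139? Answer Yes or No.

Yes

φ(139) = 139 − 1 = 138 = 2 · 3 · 23.
Test 128^(138/q) mod 139 for each prime factor q of 138:
128^69 ≡ 138 (mod 139)  [q = 2: ≢ 1 ✓]
128^46 ≡ 96 (mod 139)  [q = 3: ≢ 1 ✓]
128^6 ≡ 6 (mod 139)  [q = 23: ≢ 1 ✓]
None equal 1, so ord_139(128) = 138: 128 is a primitive root.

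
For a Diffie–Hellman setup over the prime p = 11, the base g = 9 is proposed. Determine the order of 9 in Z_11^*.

5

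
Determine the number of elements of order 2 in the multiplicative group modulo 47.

1

φ(47) = 47 − 1 = 46 = 2 · 23.
In a cyclic group of order 46, there are φ(d) elements of order d for each divisor d of 46, and zero for non-divisors.
2 | 46, and φ(2) = 2 − 1 = 1.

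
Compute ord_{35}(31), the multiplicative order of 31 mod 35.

Since 31 ∈ (Z/35Z)^×, its order divides φ(35) = φ(5·7) = (5−1)·(7−1) = 4·6 = 24 = 2^3 · 3.
Divisors of 24: 1, 2, 3, 4, 6, 8, 12, 24.
Evaluate successive powers at the divisors of 24:
31^1 ≡ 31 (mod 35)
31^2 ≡ 16 (mod 35)
31^3 ≡ 6 (mod 35)
31^4 ≡ 11 (mod 35)
31^6 ≡ 1 (mod 35) ✓
The smallest such exponent is 6, so the order of 31 is 6.

6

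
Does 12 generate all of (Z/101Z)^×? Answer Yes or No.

Yes

φ(101) = 101 − 1 = 100 = 2^2 · 5^2.
It suffices to check that the order of 12 is not a proper divisor of 100: compute 12^(100/q) for q ∈ {2, 5}.
12^50 ≡ 100 (mod 101)  [q = 2: ≢ 1 ✓]
12^20 ≡ 95 (mod 101)  [q = 5: ≢ 1 ✓]
Every test exponent gives a nontrivial residue, hence 12 generates the full group.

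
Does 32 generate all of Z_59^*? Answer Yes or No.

φ(59) = 59 − 1 = 58 = 2 · 29.
Test 32^(58/q) mod 59 for each prime factor q of 58:
32^29 ≡ 58 (mod 59)  [q = 2: ≢ 1 ✓]
32^2 ≡ 21 (mod 59)  [q = 29: ≢ 1 ✓]
Every test exponent gives a nontrivial residue, hence 32 generates the full group.

Yes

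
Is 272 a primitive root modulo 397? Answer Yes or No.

φ(397) = 397 − 1 = 396 = 2^2 · 3^2 · 11.
Test 272^(396/q) mod 397 for each prime factor q of 396:
272^198 ≡ 396 (mod 397)  [q = 2: ≢ 1 ✓]
272^132 ≡ 1 (mod 397)  [q = 3: ≡ 1 ✗]
272^36 ≡ 99 (mod 397)  [q = 11: ≢ 1 ✓]
The check at q = 3 fails, so 272 generates a proper subgroup.

No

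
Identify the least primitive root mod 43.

3

φ(43) = 43 − 1 = 42 = 2 · 3 · 7.
Test candidates g = 2, 3, … against the prime factors q ∈ {2, 3, 7} of φ(43): g is a generator iff g^(42/q) ≢ 1 for every such q.
g = 2: 2^21 ≡ 42; 2^14 ≡ 1 — hits 1, so not a primitive root.
g = 3: 3^21 ≡ 42; 3^14 ≡ 36; 3^6 ≡ 41 — none is 1, so 3 is a primitive root.
The smallest primitive root modulo 43 is 3.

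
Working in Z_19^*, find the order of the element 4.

By Lagrange's theorem, ord_19(4) divides φ(19) = 19 − 1 = 18 = 2 · 3^2.
Divisors of 18: 1, 2, 3, 6, 9, 18.
Compute 4^d (mod 19) for the divisors d until we hit 1:
4^1 ≡ 4 (mod 19)
4^2 ≡ 16 (mod 19)
4^3 ≡ 7 (mod 19)
4^6 ≡ 11 (mod 19)
4^9 ≡ 1 (mod 19) ✓
Therefore the multiplicative order of 4 modulo 19 is 9.

9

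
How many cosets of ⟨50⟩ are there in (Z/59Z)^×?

1

ord(50) | φ(59) = 59 − 1 = 58 = 2 · 29.
Divisors of 58: 1, 2, 29, 58.
Compute 50^d (mod 59) for the divisors d until we hit 1:
50^1 ≡ 50 (mod 59)
50^2 ≡ 22 (mod 59)
50^29 ≡ 58 (mod 59)
50^58 ≡ 1 (mod 59) ✓
Thus |⟨50⟩| = ord(50) = 58.
The index is φ(59) / ord(50) = 58 / 58 = 1.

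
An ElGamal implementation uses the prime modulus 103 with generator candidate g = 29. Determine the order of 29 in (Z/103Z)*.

51

ord(29) | φ(103) = 103 − 1 = 102 = 2 · 3 · 17.
Divisors of 102: 1, 2, 3, 6, 17, 34, 51, 102.
Check 29^d mod 103 for each divisor in increasing order:
29^1 ≡ 29
29^2 ≡ 17
29^3 ≡ 81
29^6 ≡ 72
29^17 ≡ 56
29^34 ≡ 46
29^51 ≡ 1
Therefore the multiplicative order of 29 modulo 103 is 51.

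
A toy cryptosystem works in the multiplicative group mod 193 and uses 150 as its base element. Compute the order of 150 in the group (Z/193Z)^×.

ord(150) | φ(193) = 193 − 1 = 192 = 2^6 · 3.
Divisors of 192: 1, 2, 3, 4, 6, 8, 12, 16, 24, 32, 48, 64, 96, 192.
Compute 150^d (mod 193) for the divisors d until we hit 1:
150^1 ≡ 150 (mod 193)
150^2 ≡ 112 (mod 193)
150^3 ≡ 9 (mod 193)
150^4 ≡ 192 (mod 193)
150^6 ≡ 81 (mod 193)
150^8 ≡ 1 (mod 193) ✓
So ord_193(150) = 8.

8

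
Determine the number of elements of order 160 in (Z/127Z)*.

φ(127) = 127 − 1 = 126 = 2 · 3^2 · 7.
(Z/127Z)^× is cyclic (|G| = 126); a cyclic group of order m has exactly φ(d) elements of each order d | m, and none otherwise.
Here 126 is not a multiple of 160, so there are no elements of order 160.

0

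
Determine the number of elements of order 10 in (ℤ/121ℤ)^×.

4

φ(121) = φ(11^2) = 11·(11−1) = 110 = 2 · 5 · 11.
(Z/121Z)^× is cyclic (|G| = 110); a cyclic group of order m has exactly φ(d) elements of each order d | m, and none otherwise.
10 = 2 · 5 divides 110, and φ(10) = 4.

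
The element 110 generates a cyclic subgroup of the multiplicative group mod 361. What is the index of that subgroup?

1

Since 110 ∈ (Z/361Z)^×, its order divides φ(361) = φ(19^2) = 19·(19−1) = 342 = 2 · 3^2 · 19.
Divisors of 342: 1, 2, 3, 6, 9, 18, 19, 38, 57, 114, 171, 342.
Compute 110^d (mod 361) for the divisors d until we hit 1:
110^1 ≡ 110
110^2 ≡ 187
110^3 ≡ 354
110^6 ≡ 49
110^9 ≡ 18
110^18 ≡ 324
110^19 ≡ 262
110^38 ≡ 54
110^57 ≡ 69
110^114 ≡ 68
110^171 ≡ 360
110^342 ≡ 1
So ord_361(110) = 342, hence |⟨110⟩| = 342.
Index = |(Z/361Z)^×| / |⟨110⟩| = 342 / 342 = 1.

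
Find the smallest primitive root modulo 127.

3

φ(127) = 127 − 1 = 126 = 2 · 3^2 · 7.
Test candidates g = 2, 3, … against the prime factors q ∈ {2, 3, 7} of φ(127): g is a generator iff g^(126/q) ≢ 1 for every such q.
g = 2: 2^63 ≡ 1 — hits 1, so not a primitive root.
g = 3: 3^63 ≡ 126; 3^42 ≡ 107; 3^18 ≡ 4 — none is 1, so 3 is a primitive root.
The smallest primitive root modulo 127 is 3.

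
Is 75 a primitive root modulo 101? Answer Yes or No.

Yes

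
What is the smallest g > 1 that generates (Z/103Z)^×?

φ(103) = 103 − 1 = 102 = 2 · 3 · 17.
g is a primitive root iff g^(102/q) ≢ 1 (mod 103) for each prime q ∈ {2, 3, 17}.
g = 2: 2^51 ≡ 1 — hits 1, so not a primitive root.
g = 3: 3^51 ≡ 102; 3^34 ≡ 1 — hits 1, so not a primitive root.
g = 4: 4^51 ≡ 1 — hits 1, so not a primitive root.
g = 5: 5^51 ≡ 102; 5^34 ≡ 56; 5^6 ≡ 72 — none is 1, so 5 is a primitive root.
So 5 is the smallest generator of (Z/103Z)^×.

5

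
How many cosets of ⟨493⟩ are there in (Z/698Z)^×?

ord(493) | φ(698) = φ(2)·φ(349) = 1·348 = 348 = 2^2 · 3 · 29.
Divisors of 348: 1, 2, 3, 4, 6, 12, 29, 58, 87, 116, 174, 348.
Test each divisor d:
493^1 ≡ 493 (mod 698)
493^2 ≡ 145 (mod 698)
493^3 ≡ 289 (mod 698)
493^4 ≡ 85 (mod 698)
493^6 ≡ 459 (mod 698)
493^12 ≡ 583 (mod 698)
493^29 ≡ 471 (mod 698)
493^58 ≡ 575 (mod 698)
493^87 ≡ 1 (mod 698) ✓
The order of 493 is 87, so the subgroup it generates has 87 elements.
The index is φ(698) / ord(493) = 348 / 87 = 4.

4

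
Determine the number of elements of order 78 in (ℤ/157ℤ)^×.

24

φ(157) = 157 − 1 = 156 = 2^2 · 3 · 13.
In a cyclic group of order 156, there are φ(d) elements of order d for each divisor d of 156, and zero for non-divisors.
78 = 2 · 3 · 13 divides 156, and φ(78) = 24.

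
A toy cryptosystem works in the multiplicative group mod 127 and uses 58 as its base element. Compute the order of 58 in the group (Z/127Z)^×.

126

The order of 58 must divide φ(127) = 127 − 1 = 126 = 2 · 3^2 · 7.
Divisors of 126: 1, 2, 3, 6, 7, 9, 14, 18, 21, 42, 63, 126.
Test each divisor d:
58^1 ≡ 58 (mod 127)
58^2 ≡ 62 (mod 127)
58^3 ≡ 40 (mod 127)
58^6 ≡ 76 (mod 127)
58^7 ≡ 90 (mod 127)
58^9 ≡ 119 (mod 127)
58^14 ≡ 99 (mod 127)
58^18 ≡ 64 (mod 127)
58^21 ≡ 20 (mod 127)
58^42 ≡ 19 (mod 127)
58^63 ≡ 126 (mod 127)
58^126 ≡ 1 (mod 127) ✓
Therefore the multiplicative order of 58 modulo 127 is 126.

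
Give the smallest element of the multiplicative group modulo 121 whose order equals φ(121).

2

φ(121) = φ(11^2) = 11·(11−1) = 110 = 2 · 5 · 11.
g is a primitive root iff g^(110/q) ≢ 1 (mod 121) for each prime q ∈ {2, 5, 11}.
g = 2: 2^55 ≡ 120; 2^22 ≡ 81; 2^10 ≡ 56 — none is 1, so 2 is a primitive root.
So 2 is the smallest generator of (Z/121Z)^×.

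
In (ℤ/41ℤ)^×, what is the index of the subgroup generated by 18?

By Lagrange's theorem, ord_41(18) divides φ(41) = 41 − 1 = 40 = 2^3 · 5.
Divisors of 40: 1, 2, 4, 5, 8, 10, 20, 40.
Test each divisor d:
18^1 ≡ 18 (mod 41)
18^2 ≡ 37 (mod 41)
18^4 ≡ 16 (mod 41)
18^5 ≡ 1 (mod 41) ✓
The order of 18 is 5, so the subgroup it generates has 5 elements.
Index = |(Z/41Z)^×| / |⟨18⟩| = 40 / 5 = 8.

8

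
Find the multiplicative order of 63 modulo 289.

Since 63 ∈ (Z/289Z)^×, its order divides φ(289) = φ(17^2) = 17·(17−1) = 272 = 2^4 · 17.
Divisors of 272: 1, 2, 4, 8, 16, 17, 34, 68, 136, 272.
Compute 63^d (mod 289) for the divisors d until we hit 1:
63^1 ≡ 63
63^2 ≡ 212
63^4 ≡ 149
63^8 ≡ 237
63^16 ≡ 103
63^17 ≡ 131
63^34 ≡ 110
63^68 ≡ 251
63^136 ≡ 288
63^272 ≡ 1
Hence ord(63) = 272.

272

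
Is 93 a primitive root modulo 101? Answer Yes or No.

Yes

φ(101) = 101 − 1 = 100 = 2^2 · 5^2.
It suffices to check that the order of 93 is not a proper divisor of 100: compute 93^(100/q) for q ∈ {2, 5}.
93^50 ≡ 100 (mod 101)  [q = 2: ≢ 1 ✓]
93^20 ≡ 87 (mod 101)  [q = 5: ≢ 1 ✓]
None equal 1, so ord_101(93) = 100: 93 is a primitive root.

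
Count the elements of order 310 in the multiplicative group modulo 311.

120

φ(311) = 311 − 1 = 310 = 2 · 5 · 31.
(Z/311Z)^× is cyclic (|G| = 310); a cyclic group of order m has exactly φ(d) elements of each order d | m, and none otherwise.
310 = 2 · 5 · 31 divides 310, and φ(310) = 120.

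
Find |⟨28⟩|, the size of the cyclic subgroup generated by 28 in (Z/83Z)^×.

ord(28) | φ(83) = 83 − 1 = 82 = 2 · 41.
Divisors of 82: 1, 2, 41, 82.
Check 28^d mod 83 for each divisor in increasing order:
28^1 ≡ 28 (mod 83)
28^2 ≡ 37 (mod 83)
28^41 ≡ 1 (mod 83) ✓
Hence ord(28) = 41.

41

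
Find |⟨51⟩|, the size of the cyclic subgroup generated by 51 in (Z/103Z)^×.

ord(51) | φ(103) = 103 − 1 = 102 = 2 · 3 · 17.
Divisors of 102: 1, 2, 3, 6, 17, 34, 51, 102.
Test each divisor d:
51^1 ≡ 51 (mod 103)
51^2 ≡ 26 (mod 103)
51^3 ≡ 90 (mod 103)
51^6 ≡ 66 (mod 103)
51^17 ≡ 57 (mod 103)
51^34 ≡ 56 (mod 103)
51^51 ≡ 102 (mod 103)
51^102 ≡ 1 (mod 103) ✓
Hence ord(51) = 102.

102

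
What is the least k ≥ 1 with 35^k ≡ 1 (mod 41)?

40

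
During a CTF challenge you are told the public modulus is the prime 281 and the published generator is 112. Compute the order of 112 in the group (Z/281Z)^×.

140

Since 112 ∈ (Z/281Z)^×, its order divides φ(281) = 281 − 1 = 280 = 2^3 · 5 · 7.
Divisors of 280: 1, 2, 4, 5, 7, 8, 10, 14, 20, 28, 35, 40, 56, 70, 140, 280.
Test each divisor d:
112^1 ≡ 112 (mod 281)
112^2 ≡ 180 (mod 281)
112^4 ≡ 85 (mod 281)
112^5 ≡ 247 (mod 281)
112^7 ≡ 62 (mod 281)
112^8 ≡ 200 (mod 281)
112^10 ≡ 32 (mod 281)
112^14 ≡ 191 (mod 281)
112^20 ≡ 181 (mod 281)
112^28 ≡ 232 (mod 281)
112^35 ≡ 53 (mod 281)
112^40 ≡ 165 (mod 281)
112^56 ≡ 153 (mod 281)
112^70 ≡ 280 (mod 281)
112^140 ≡ 1 (mod 281) ✓
Hence ord(112) = 140.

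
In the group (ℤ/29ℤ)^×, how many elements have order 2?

1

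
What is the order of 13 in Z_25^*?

20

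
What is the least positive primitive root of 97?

5

φ(97) = 97 − 1 = 96 = 2^5 · 3.
Test candidates g = 2, 3, … against the prime factors q ∈ {2, 3} of φ(97): g is a generator iff g^(96/q) ≢ 1 for every such q.
g = 2: 2^48 ≡ 1 — hits 1, so not a primitive root.
g = 3: 3^48 ≡ 1 — hits 1, so not a primitive root.
g = 4: 4^48 ≡ 1 — hits 1, so not a primitive root.
g = 5: 5^48 ≡ 96; 5^32 ≡ 35 — none is 1, so 5 is a primitive root.
So 5 is the smallest generator of (Z/97Z)^×.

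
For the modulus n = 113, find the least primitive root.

3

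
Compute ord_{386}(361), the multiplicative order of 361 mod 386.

96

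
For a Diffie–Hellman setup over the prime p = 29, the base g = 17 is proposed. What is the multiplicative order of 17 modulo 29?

4

By Lagrange's theorem, ord_29(17) divides φ(29) = 29 − 1 = 28 = 2^2 · 7.
Divisors of 28: 1, 2, 4, 7, 14, 28.
Compute 17^d (mod 29) for the divisors d until we hit 1:
17^1 ≡ 17 (mod 29)
17^2 ≡ 28 (mod 29)
17^4 ≡ 1 (mod 29) ✓
The smallest such exponent is 4, so the order of 17 is 4.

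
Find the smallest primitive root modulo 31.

φ(31) = 31 − 1 = 30 = 2 · 3 · 5.
g is a primitive root iff g^(30/q) ≢ 1 (mod 31) for each prime q ∈ {2, 3, 5}.
g = 2: 2^15 ≡ 1 — hits 1, so not a primitive root.
g = 3: 3^15 ≡ 30; 3^10 ≡ 25; 3^6 ≡ 16 — none is 1, so 3 is a primitive root.
The smallest primitive root modulo 31 is 3.

3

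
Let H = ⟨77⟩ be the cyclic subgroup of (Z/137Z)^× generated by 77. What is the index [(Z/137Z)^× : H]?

4

The order of 77 must divide φ(137) = 137 − 1 = 136 = 2^3 · 17.
Divisors of 136: 1, 2, 4, 8, 17, 34, 68, 136.
Test each divisor d:
77^1 ≡ 77 (mod 137)
77^2 ≡ 38 (mod 137)
77^4 ≡ 74 (mod 137)
77^8 ≡ 133 (mod 137)
77^17 ≡ 136 (mod 137)
77^34 ≡ 1 (mod 137) ✓
Thus |⟨77⟩| = ord(77) = 34.
The index is φ(137) / ord(77) = 136 / 34 = 4.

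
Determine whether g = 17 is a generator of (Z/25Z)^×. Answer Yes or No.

Yes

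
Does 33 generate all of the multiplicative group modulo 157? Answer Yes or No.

No

φ(157) = 157 − 1 = 156 = 2^2 · 3 · 13.
Test 33^(156/q) mod 157 for each prime factor q of 156:
33^78 ≡ 1 (mod 157)  [q = 2: ≡ 1 ✗]
33^52 ≡ 144 (mod 157)  [q = 3: ≢ 1 ✓]
33^12 ≡ 67 (mod 157)  [q = 13: ≢ 1 ✓]
Since 33^78 ≡ 1, the order of 33 divides 78 < 156, so 33 is not a primitive root.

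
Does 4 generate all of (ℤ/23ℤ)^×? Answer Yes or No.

No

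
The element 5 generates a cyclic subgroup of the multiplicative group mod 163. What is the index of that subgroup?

Since 5 ∈ (Z/163Z)^×, its order divides φ(163) = 163 − 1 = 162 = 2 · 3^4.
Divisors of 162: 1, 2, 3, 6, 9, 18, 27, 54, 81, 162.
Compute 5^d (mod 163) for the divisors d until we hit 1:
5^1 ≡ 5
5^2 ≡ 25
5^3 ≡ 125
5^6 ≡ 140
5^9 ≡ 59
5^18 ≡ 58
5^27 ≡ 162
5^54 ≡ 1
So ord_163(5) = 54, hence |⟨5⟩| = 54.
The index is φ(163) / ord(5) = 162 / 54 = 3.

3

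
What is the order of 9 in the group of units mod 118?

29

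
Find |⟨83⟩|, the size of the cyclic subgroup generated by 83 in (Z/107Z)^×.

53

Since 83 ∈ (Z/107Z)^×, its order divides φ(107) = 107 − 1 = 106 = 2 · 53.
Divisors of 106: 1, 2, 53, 106.
Check 83^d mod 107 for each divisor in increasing order:
83^1 ≡ 83
83^2 ≡ 41
83^53 ≡ 1
Therefore the multiplicative order of 83 modulo 107 is 53.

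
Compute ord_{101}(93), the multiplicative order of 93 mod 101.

The order of 93 must divide φ(101) = 101 − 1 = 100 = 2^2 · 5^2.
Divisors of 100: 1, 2, 4, 5, 10, 20, 25, 50, 100.
Evaluate successive powers at the divisors of 100:
93^1 ≡ 93
93^2 ≡ 64
93^4 ≡ 56
93^5 ≡ 57
93^10 ≡ 17
93^20 ≡ 87
93^25 ≡ 10
93^50 ≡ 100
93^100 ≡ 1
Hence ord(93) = 100.

100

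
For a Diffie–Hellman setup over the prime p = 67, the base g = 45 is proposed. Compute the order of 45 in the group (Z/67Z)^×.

22

By Lagrange's theorem, ord_67(45) divides φ(67) = 67 − 1 = 66 = 2 · 3 · 11.
Divisors of 66: 1, 2, 3, 6, 11, 22, 33, 66.
Test each divisor d:
45^1 ≡ 45
45^2 ≡ 15
45^3 ≡ 5
45^6 ≡ 25
45^11 ≡ 66
45^22 ≡ 1
Hence ord(45) = 22.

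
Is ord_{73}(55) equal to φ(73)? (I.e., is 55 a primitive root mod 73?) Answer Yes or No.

φ(73) = 73 − 1 = 72 = 2^3 · 3^2.
55 is a primitive root mod 73 iff 55^(φ(73)/q) ≢ 1 for every prime q | φ(73), i.e. q ∈ {2, 3}.
55^36 ≡ 1 (mod 73)  [q = 2: ≡ 1 ✗]
55^24 ≡ 64 (mod 73)  [q = 3: ≢ 1 ✓]
Since 55^36 ≡ 1, the order of 55 divides 36 < 72, so 55 is not a primitive root.

No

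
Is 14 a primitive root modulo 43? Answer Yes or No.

No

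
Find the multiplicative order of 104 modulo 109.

54

Since 104 ∈ (Z/109Z)^×, its order divides φ(109) = 109 − 1 = 108 = 2^2 · 3^3.
Divisors of 108: 1, 2, 3, 4, 6, 9, 12, 18, 27, 36, 54, 108.
Check 104^d mod 109 for each divisor in increasing order:
104^1 ≡ 104
104^2 ≡ 25
104^3 ≡ 93
104^4 ≡ 80
104^6 ≡ 38
104^9 ≡ 46
104^12 ≡ 27
104^18 ≡ 45
104^27 ≡ 108
104^36 ≡ 63
104^54 ≡ 1
So ord_109(104) = 54.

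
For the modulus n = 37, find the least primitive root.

2

φ(37) = 37 − 1 = 36 = 2^2 · 3^2.
g is a primitive root iff g^(36/q) ≢ 1 (mod 37) for each prime q ∈ {2, 3}.
g = 2: 2^18 ≡ 36; 2^12 ≡ 26 — none is 1, so 2 is a primitive root.
The smallest primitive root modulo 37 is 2.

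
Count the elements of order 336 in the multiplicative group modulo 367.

0

φ(367) = 367 − 1 = 366 = 2 · 3 · 61.
Since (Z/367Z)^× is cyclic of order 366, the number of elements of order d is φ(d) when d | 366 and 0 otherwise.
336 does not divide 366, so no element of (Z/367Z)^× has order 336.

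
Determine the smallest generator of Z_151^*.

6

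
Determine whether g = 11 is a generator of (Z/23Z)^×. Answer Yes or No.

φ(23) = 23 − 1 = 22 = 2 · 11.
It suffices to check that the order of 11 is not a proper divisor of 22: compute 11^(22/q) for q ∈ {2, 11}.
11^11 ≡ 22 (mod 23)  [q = 2: ≢ 1 ✓]
11^2 ≡ 6 (mod 23)  [q = 11: ≢ 1 ✓]
Every test exponent gives a nontrivial residue, hence 11 generates the full group.

Yes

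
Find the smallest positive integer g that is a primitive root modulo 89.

φ(89) = 89 − 1 = 88 = 2^3 · 11.
g is a primitive root iff g^(88/q) ≢ 1 (mod 89) for each prime q ∈ {2, 11}.
g = 2: 2^44 ≡ 1 — hits 1, so not a primitive root.
g = 3: 3^44 ≡ 88; 3^8 ≡ 64 — none is 1, so 3 is a primitive root.
So 3 is the smallest generator of (Z/89Z)^×.

3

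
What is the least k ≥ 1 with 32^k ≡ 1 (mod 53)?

The order of 32 must divide φ(53) = 53 − 1 = 52 = 2^2 · 13.
Divisors of 52: 1, 2, 4, 13, 26, 52.
Test each divisor d:
32^1 ≡ 32
32^2 ≡ 17
32^4 ≡ 24
32^13 ≡ 30
32^26 ≡ 52
32^52 ≡ 1
So ord_53(32) = 52.

52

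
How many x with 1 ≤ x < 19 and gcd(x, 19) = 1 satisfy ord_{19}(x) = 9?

6

φ(19) = 19 − 1 = 18 = 2 · 3^2.
(Z/19Z)^× is cyclic (|G| = 18); a cyclic group of order m has exactly φ(d) elements of each order d | m, and none otherwise.
9 = 3^2 divides 18, and φ(9) = 6.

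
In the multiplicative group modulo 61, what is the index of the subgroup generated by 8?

3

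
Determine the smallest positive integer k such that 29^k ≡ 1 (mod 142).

35

ord(29) | φ(142) = φ(2)·φ(71) = 1·70 = 70 = 2 · 5 · 7.
Divisors of 70: 1, 2, 5, 7, 10, 14, 35, 70.
Compute 29^d (mod 142) for the divisors d until we hit 1:
29^1 ≡ 29
29^2 ≡ 131
29^5 ≡ 101
29^7 ≡ 25
29^10 ≡ 119
29^14 ≡ 57
29^35 ≡ 1
So ord_142(29) = 35.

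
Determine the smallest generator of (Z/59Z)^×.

2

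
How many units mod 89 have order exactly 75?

0

φ(89) = 89 − 1 = 88 = 2^3 · 11.
(Z/89Z)^× is cyclic (|G| = 88); a cyclic group of order m has exactly φ(d) elements of each order d | m, and none otherwise.
Here 88 is not a multiple of 75, so there are no elements of order 75.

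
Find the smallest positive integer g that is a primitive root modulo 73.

5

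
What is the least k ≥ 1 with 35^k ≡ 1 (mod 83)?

ord(35) | φ(83) = 83 − 1 = 82 = 2 · 41.
Divisors of 82: 1, 2, 41, 82.
Check 35^d mod 83 for each divisor in increasing order:
35^1 ≡ 35 (mod 83)
35^2 ≡ 63 (mod 83)
35^41 ≡ 82 (mod 83)
35^82 ≡ 1 (mod 83) ✓
Hence ord(35) = 82.

82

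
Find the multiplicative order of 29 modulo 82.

The order of 29 must divide φ(82) = φ(2)·φ(41) = 1·40 = 40 = 2^3 · 5.
Divisors of 40: 1, 2, 4, 5, 8, 10, 20, 40.
Check 29^d mod 82 for each divisor in increasing order:
29^1 ≡ 29 (mod 82)
29^2 ≡ 21 (mod 82)
29^4 ≡ 31 (mod 82)
29^5 ≡ 79 (mod 82)
29^8 ≡ 59 (mod 82)
29^10 ≡ 9 (mod 82)
29^20 ≡ 81 (mod 82)
29^40 ≡ 1 (mod 82) ✓
Therefore the multiplicative order of 29 modulo 82 is 40.

40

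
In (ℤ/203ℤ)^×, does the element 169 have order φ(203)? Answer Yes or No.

203 = 7 · 29 is a product of two distinct odd primes, so (Z/203Z)^× ≅ (Z/7Z)^× × (Z/29Z)^× is not cyclic.
No primitive root modulo 203 exists; in particular 169 is not one.

No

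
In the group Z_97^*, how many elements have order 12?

4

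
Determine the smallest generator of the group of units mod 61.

2

φ(61) = 61 − 1 = 60 = 2^2 · 3 · 5.
g is a primitive root iff g^(60/q) ≢ 1 (mod 61) for each prime q ∈ {2, 3, 5}.
g = 2: 2^30 ≡ 60; 2^20 ≡ 47; 2^12 ≡ 9 — none is 1, so 2 is a primitive root.
Hence the least primitive root of 61 is 2.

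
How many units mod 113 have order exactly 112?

φ(113) = 113 − 1 = 112 = 2^4 · 7.
In a cyclic group of order 112, there are φ(d) elements of order d for each divisor d of 112, and zero for non-divisors.
112 = 2^4 · 7 divides 112, and φ(112) = 48.

48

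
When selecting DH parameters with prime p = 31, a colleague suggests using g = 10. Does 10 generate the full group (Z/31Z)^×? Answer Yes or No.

No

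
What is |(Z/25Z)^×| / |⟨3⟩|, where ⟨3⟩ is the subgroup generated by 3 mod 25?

By Lagrange's theorem, ord_25(3) divides φ(25) = φ(5^2) = 5·(5−1) = 20 = 2^2 · 5.
Divisors of 20: 1, 2, 4, 5, 10, 20.
Compute 3^d (mod 25) for the divisors d until we hit 1:
3^1 ≡ 3 (mod 25)
3^2 ≡ 9 (mod 25)
3^4 ≡ 6 (mod 25)
3^5 ≡ 18 (mod 25)
3^10 ≡ 24 (mod 25)
3^20 ≡ 1 (mod 25) ✓
Thus |⟨3⟩| = ord(3) = 20.
Index = |(Z/25Z)^×| / |⟨3⟩| = 20 / 20 = 1.

1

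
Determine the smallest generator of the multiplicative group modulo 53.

2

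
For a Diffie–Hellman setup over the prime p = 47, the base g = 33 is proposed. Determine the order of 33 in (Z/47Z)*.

46

Since 33 ∈ (Z/47Z)^×, its order divides φ(47) = 47 − 1 = 46 = 2 · 23.
Divisors of 46: 1, 2, 23, 46.
Evaluate successive powers at the divisors of 46:
33^1 ≡ 33 (mod 47)
33^2 ≡ 8 (mod 47)
33^23 ≡ 46 (mod 47)
33^46 ≡ 1 (mod 47) ✓
Therefore the multiplicative order of 33 modulo 47 is 46.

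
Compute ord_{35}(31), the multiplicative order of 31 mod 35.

6

The order of 31 must divide φ(35) = φ(5·7) = (5−1)·(7−1) = 4·6 = 24 = 2^3 · 3.
Divisors of 24: 1, 2, 3, 4, 6, 8, 12, 24.
Compute 31^d (mod 35) for the divisors d until we hit 1:
31^1 ≡ 31 (mod 35)
31^2 ≡ 16 (mod 35)
31^3 ≡ 6 (mod 35)
31^4 ≡ 11 (mod 35)
31^6 ≡ 1 (mod 35) ✓
Hence ord(31) = 6.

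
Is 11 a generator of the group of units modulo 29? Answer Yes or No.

Yes

φ(29) = 29 − 1 = 28 = 2^2 · 7.
Test 11^(28/q) mod 29 for each prime factor q of 28:
11^14 ≡ 28 (mod 29)  [q = 2: ≢ 1 ✓]
11^4 ≡ 25 (mod 29)  [q = 7: ≢ 1 ✓]
Every test exponent gives a nontrivial residue, hence 11 generates the full group.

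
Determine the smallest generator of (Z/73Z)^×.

φ(73) = 73 − 1 = 72 = 2^3 · 3^2.
g is a primitive root iff g^(72/q) ≢ 1 (mod 73) for each prime q ∈ {2, 3}.
g = 2: 2^36 ≡ 1 — hits 1, so not a primitive root.
g = 3: 3^36 ≡ 1 — hits 1, so not a primitive root.
g = 4: 4^36 ≡ 1 — hits 1, so not a primitive root.
g = 5: 5^36 ≡ 72; 5^24 ≡ 8 — none is 1, so 5 is a primitive root.
Hence the least primitive root of 73 is 5.

5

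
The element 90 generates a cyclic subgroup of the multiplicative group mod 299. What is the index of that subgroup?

12

The order of 90 must divide φ(299) = φ(13·23) = (13−1)·(23−1) = 12·22 = 264 = 2^3 · 3 · 11.
Divisors of 264: 1, 2, 3, 4, 6, 8, 11, 12, 22, 24, 33, 44, 66, 88, 132, 264.
Compute 90^d (mod 299) for the divisors d until we hit 1:
90^1 ≡ 90 (mod 299)
90^2 ≡ 27 (mod 299)
90^3 ≡ 38 (mod 299)
90^4 ≡ 131 (mod 299)
90^6 ≡ 248 (mod 299)
90^8 ≡ 118 (mod 299)
90^11 ≡ 298 (mod 299)
90^12 ≡ 209 (mod 299)
90^22 ≡ 1 (mod 299) ✓
Thus |⟨90⟩| = ord(90) = 22.
The index is φ(299) / ord(90) = 264 / 22 = 12.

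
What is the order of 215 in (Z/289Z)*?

Since 215 ∈ (Z/289Z)^×, its order divides φ(289) = φ(17^2) = 17·(17−1) = 272 = 2^4 · 17.
Divisors of 272: 1, 2, 4, 8, 16, 17, 34, 68, 136, 272.
Check 215^d mod 289 for each divisor in increasing order:
215^1 ≡ 215
215^2 ≡ 274
215^4 ≡ 225
215^8 ≡ 50
215^16 ≡ 188
215^17 ≡ 249
215^34 ≡ 155
215^68 ≡ 38
215^136 ≡ 288
215^272 ≡ 1
So ord_289(215) = 272.

272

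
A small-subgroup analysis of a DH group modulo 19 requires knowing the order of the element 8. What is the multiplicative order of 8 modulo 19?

6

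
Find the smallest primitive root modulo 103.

φ(103) = 103 − 1 = 102 = 2 · 3 · 17.
g is a primitive root iff g^(102/q) ≢ 1 (mod 103) for each prime q ∈ {2, 3, 17}.
g = 2: 2^51 ≡ 1 — hits 1, so not a primitive root.
g = 3: 3^51 ≡ 102; 3^34 ≡ 1 — hits 1, so not a primitive root.
g = 4: 4^51 ≡ 1 — hits 1, so not a primitive root.
g = 5: 5^51 ≡ 102; 5^34 ≡ 56; 5^6 ≡ 72 — none is 1, so 5 is a primitive root.
The smallest primitive root modulo 103 is 5.

5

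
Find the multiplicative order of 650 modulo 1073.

The order of 650 must divide φ(1073) = φ(29·37) = (29−1)·(37−1) = 28·36 = 1008 = 2^4 · 3^2 · 7.
Divisors of 1008: 1, 2, 3, 4, 6, 7, 8, 9, 12, 14, 16, 18, 21, 24, 28, 36, 42, 48, 56, 63, 72, 84, 112, 126, 144, 168, 252, 336, 504, 1008.
Check 650^d mod 1073 for each divisor in increasing order:
650^1 ≡ 650 (mod 1073)
650^2 ≡ 811 (mod 1073)
650^3 ≡ 307 (mod 1073)
650^4 ≡ 1045 (mod 1073)
650^6 ≡ 898 (mod 1073)
650^7 ≡ 1061 (mod 1073)
650^8 ≡ 784 (mod 1073)
650^9 ≡ 998 (mod 1073)
650^12 ≡ 581 (mod 1073)
650^14 ≡ 144 (mod 1073)
650^16 ≡ 900 (mod 1073)
650^18 ≡ 260 (mod 1073)
650^21 ≡ 418 (mod 1073)
650^24 ≡ 639 (mod 1073)
650^28 ≡ 349 (mod 1073)
650^36 ≡ 1 (mod 1073) ✓
Hence ord(650) = 36.

36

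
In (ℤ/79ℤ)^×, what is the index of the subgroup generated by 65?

The order of 65 must divide φ(79) = 79 − 1 = 78 = 2 · 3 · 13.
Divisors of 78: 1, 2, 3, 6, 13, 26, 39, 78.
Check 65^d mod 79 for each divisor in increasing order:
65^1 ≡ 65
65^2 ≡ 38
65^3 ≡ 21
65^6 ≡ 46
65^13 ≡ 1
The order of 65 is 13, so the subgroup it generates has 13 elements.
Index = |(Z/79Z)^×| / |⟨65⟩| = 78 / 13 = 6.

6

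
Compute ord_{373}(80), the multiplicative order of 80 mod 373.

372

Since 80 ∈ (Z/373Z)^×, its order divides φ(373) = 373 − 1 = 372 = 2^2 · 3 · 31.
Divisors of 372: 1, 2, 3, 4, 6, 12, 31, 62, 93, 124, 186, 372.
Evaluate successive powers at the divisors of 372:
80^1 ≡ 80 (mod 373)
80^2 ≡ 59 (mod 373)
80^3 ≡ 244 (mod 373)
80^4 ≡ 124 (mod 373)
80^6 ≡ 229 (mod 373)
80^12 ≡ 221 (mod 373)
80^31 ≡ 173 (mod 373)
80^62 ≡ 89 (mod 373)
80^93 ≡ 104 (mod 373)
80^124 ≡ 88 (mod 373)
80^186 ≡ 372 (mod 373)
80^372 ≡ 1 (mod 373) ✓
The smallest such exponent is 372, so the order of 80 is 372.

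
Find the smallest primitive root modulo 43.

3

φ(43) = 43 − 1 = 42 = 2 · 3 · 7.
g is a primitive root iff g^(42/q) ≢ 1 (mod 43) for each prime q ∈ {2, 3, 7}.
g = 2: 2^21 ≡ 42; 2^14 ≡ 1 — hits 1, so not a primitive root.
g = 3: 3^21 ≡ 42; 3^14 ≡ 36; 3^6 ≡ 41 — none is 1, so 3 is a primitive root.
Hence the least primitive root of 43 is 3.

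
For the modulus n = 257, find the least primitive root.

3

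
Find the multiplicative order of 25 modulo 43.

21

Since 25 ∈ (Z/43Z)^×, its order divides φ(43) = 43 − 1 = 42 = 2 · 3 · 7.
Divisors of 42: 1, 2, 3, 6, 7, 14, 21, 42.
Evaluate successive powers at the divisors of 42:
25^1 ≡ 25 (mod 43)
25^2 ≡ 23 (mod 43)
25^3 ≡ 16 (mod 43)
25^6 ≡ 41 (mod 43)
25^7 ≡ 36 (mod 43)
25^14 ≡ 6 (mod 43)
25^21 ≡ 1 (mod 43) ✓
The smallest such exponent is 21, so the order of 25 is 21.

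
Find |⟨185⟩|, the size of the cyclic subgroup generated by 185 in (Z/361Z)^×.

342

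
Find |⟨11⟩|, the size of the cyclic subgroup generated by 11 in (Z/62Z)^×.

30

ord(11) | φ(62) = φ(2)·φ(31) = 1·30 = 30 = 2 · 3 · 5.
Divisors of 30: 1, 2, 3, 5, 6, 10, 15, 30.
Compute 11^d (mod 62) for the divisors d until we hit 1:
11^1 ≡ 11 (mod 62)
11^2 ≡ 59 (mod 62)
11^3 ≡ 29 (mod 62)
11^5 ≡ 37 (mod 62)
11^6 ≡ 35 (mod 62)
11^10 ≡ 5 (mod 62)
11^15 ≡ 61 (mod 62)
11^30 ≡ 1 (mod 62) ✓
Therefore the multiplicative order of 11 modulo 62 is 30.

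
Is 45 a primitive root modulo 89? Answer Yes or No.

No

φ(89) = 89 − 1 = 88 = 2^3 · 11.
45 is a primitive root mod 89 iff 45^(φ(89)/q) ≢ 1 for every prime q | φ(89), i.e. q ∈ {2, 11}.
45^44 ≡ 1 (mod 89)  [q = 2: ≡ 1 ✗]
45^8 ≡ 8 (mod 89)  [q = 11: ≢ 1 ✓]
Since 45^44 ≡ 1, the order of 45 divides 44 < 88, so 45 is not a primitive root.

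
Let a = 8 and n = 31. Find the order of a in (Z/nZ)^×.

5

ord(8) | φ(31) = 31 − 1 = 30 = 2 · 3 · 5.
Divisors of 30: 1, 2, 3, 5, 6, 10, 15, 30.
Check 8^d mod 31 for each divisor in increasing order:
8^1 ≡ 8 (mod 31)
8^2 ≡ 2 (mod 31)
8^3 ≡ 16 (mod 31)
8^5 ≡ 1 (mod 31) ✓
Hence ord(8) = 5.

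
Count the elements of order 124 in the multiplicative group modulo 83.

φ(83) = 83 − 1 = 82 = 2 · 41.
Since (Z/83Z)^× is cyclic of order 82, the number of elements of order d is φ(d) when d | 82 and 0 otherwise.
Here 82 is not a multiple of 124, so there are no elements of order 124.

0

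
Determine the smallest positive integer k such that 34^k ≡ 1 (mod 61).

5

Since 34 ∈ (Z/61Z)^×, its order divides φ(61) = 61 − 1 = 60 = 2^2 · 3 · 5.
Divisors of 60: 1, 2, 3, 4, 5, 6, 10, 12, 15, 20, 30, 60.
Compute 34^d (mod 61) for the divisors d until we hit 1:
34^1 ≡ 34
34^2 ≡ 58
34^3 ≡ 20
34^4 ≡ 9
34^5 ≡ 1
Hence ord(34) = 5.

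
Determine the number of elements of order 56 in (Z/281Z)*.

φ(281) = 281 − 1 = 280 = 2^3 · 5 · 7.
(Z/281Z)^× is cyclic (|G| = 280); a cyclic group of order m has exactly φ(d) elements of each order d | m, and none otherwise.
56 = 2^3 · 7 divides 280, and φ(56) = 24.

24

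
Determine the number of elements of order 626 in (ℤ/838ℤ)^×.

0

φ(838) = φ(2)·φ(419) = 1·418 = 418 = 2 · 11 · 19.
In a cyclic group of order 418, there are φ(d) elements of order d for each divisor d of 418, and zero for non-divisors.
626 does not divide 418, so no element of (Z/838Z)^× has order 626.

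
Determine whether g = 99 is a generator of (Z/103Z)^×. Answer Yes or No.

Yes

φ(103) = 103 − 1 = 102 = 2 · 3 · 17.
An element g generates (Z/103Z)^× iff g^(102/q) ≢ 1 (mod 103) for each prime q ∈ {2, 3, 17}.
99^51 ≡ 102 (mod 103)  [q = 2: ≢ 1 ✓]
99^34 ≡ 56 (mod 103)  [q = 3: ≢ 1 ✓]
99^6 ≡ 79 (mod 103)  [q = 17: ≢ 1 ✓]
Every test exponent gives a nontrivial residue, hence 99 generates the full group.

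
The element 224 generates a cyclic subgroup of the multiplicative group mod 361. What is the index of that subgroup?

1

By Lagrange's theorem, ord_361(224) divides φ(361) = φ(19^2) = 19·(19−1) = 342 = 2 · 3^2 · 19.
Divisors of 342: 1, 2, 3, 6, 9, 18, 19, 38, 57, 114, 171, 342.
Test each divisor d:
224^1 ≡ 224
224^2 ≡ 358
224^3 ≡ 50
224^6 ≡ 334
224^9 ≡ 94
224^18 ≡ 172
224^19 ≡ 262
224^38 ≡ 54
224^57 ≡ 69
224^114 ≡ 68
224^171 ≡ 360
224^342 ≡ 1
So ord_361(224) = 342, hence |⟨224⟩| = 342.
[(Z/361Z)^× : ⟨224⟩] = 342/342 = 1.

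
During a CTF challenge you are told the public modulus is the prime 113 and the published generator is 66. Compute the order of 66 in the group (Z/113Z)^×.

112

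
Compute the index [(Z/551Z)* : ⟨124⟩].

The order of 124 must divide φ(551) = φ(19·29) = (19−1)·(29−1) = 18·28 = 504 = 2^3 · 3^2 · 7.
Divisors of 504: 1, 2, 3, 4, 6, 7, 8, 9, 12, 14, 18, 21, 24, 28, 36, 42, 56, 63, 72, 84, 126, 168, 252, 504.
Compute 124^d (mod 551) for the divisors d until we hit 1:
124^1 ≡ 124
124^2 ≡ 499
124^3 ≡ 164
124^4 ≡ 500
124^6 ≡ 448
124^7 ≡ 452
124^8 ≡ 397
124^9 ≡ 189
124^12 ≡ 140
124^14 ≡ 434
124^18 ≡ 457
124^21 ≡ 12
124^24 ≡ 315
124^28 ≡ 465
124^36 ≡ 20
124^42 ≡ 144
124^56 ≡ 233
124^63 ≡ 75
124^72 ≡ 400
124^84 ≡ 349
124^126 ≡ 115
124^168 ≡ 30
124^252 ≡ 1
The order of 124 is 252, so the subgroup it generates has 252 elements.
The index is φ(551) / ord(124) = 504 / 252 = 2.

2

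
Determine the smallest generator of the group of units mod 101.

φ(101) = 101 − 1 = 100 = 2^2 · 5^2.
Test candidates g = 2, 3, … against the prime factors q ∈ {2, 5} of φ(101): g is a generator iff g^(100/q) ≢ 1 for every such q.
g = 2: 2^50 ≡ 100; 2^20 ≡ 95 — none is 1, so 2 is a primitive root.
Hence the least primitive root of 101 is 2.

2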